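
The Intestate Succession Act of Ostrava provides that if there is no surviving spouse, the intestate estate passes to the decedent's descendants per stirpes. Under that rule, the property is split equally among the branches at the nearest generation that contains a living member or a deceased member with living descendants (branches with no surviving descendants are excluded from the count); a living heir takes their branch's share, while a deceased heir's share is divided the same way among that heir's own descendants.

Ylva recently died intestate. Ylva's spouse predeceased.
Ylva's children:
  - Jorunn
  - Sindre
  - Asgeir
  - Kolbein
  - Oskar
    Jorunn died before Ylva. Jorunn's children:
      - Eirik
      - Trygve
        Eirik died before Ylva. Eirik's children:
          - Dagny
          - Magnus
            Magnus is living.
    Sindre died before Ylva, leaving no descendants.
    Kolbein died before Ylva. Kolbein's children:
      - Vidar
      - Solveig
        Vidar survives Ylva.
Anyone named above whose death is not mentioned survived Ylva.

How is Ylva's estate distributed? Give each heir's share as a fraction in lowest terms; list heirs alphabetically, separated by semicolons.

There is no surviving spouse, so the entire estate passes to Ylva's descendants per stirpes.
Sindre left no surviving issue, so that branch lapses and is disregarded.
The estate is divided into 4 equal shares of 1/4 among Jorunn, Asgeir, Kolbein, Oskar.
Jorunn predeceased; the 1/4 allotted to Jorunn's branch passes to Jorunn's issue by representation.
The 1/4 is divided into 2 equal shares of 1/8 among Eirik, Trygve.
Eirik predeceased; the 1/8 allotted to Eirik's branch passes to Eirik's issue by representation.
The 1/8 is divided into 2 equal shares of 1/16 among Dagny, Magnus.
Dagny is living and takes 1/16.
Magnus is living and takes 1/16.
Trygve is living and takes 1/8.
Asgeir is living and takes 1/4.
Kolbein predeceased; the 1/4 allotted to Kolbein's branch passes to Kolbein's issue by representation.
The 1/4 is divided into 2 equal shares of 1/8 among Vidar, Solveig.
Vidar is living and takes 1/8.
Solveig is living and takes 1/8.
Oskar is living and takes 1/4.

Asgeir 1/4; Dagny 1/16; Magnus 1/16; Oskar 1/4; Solveig 1/8; Trygve 1/8; Vidar 1/8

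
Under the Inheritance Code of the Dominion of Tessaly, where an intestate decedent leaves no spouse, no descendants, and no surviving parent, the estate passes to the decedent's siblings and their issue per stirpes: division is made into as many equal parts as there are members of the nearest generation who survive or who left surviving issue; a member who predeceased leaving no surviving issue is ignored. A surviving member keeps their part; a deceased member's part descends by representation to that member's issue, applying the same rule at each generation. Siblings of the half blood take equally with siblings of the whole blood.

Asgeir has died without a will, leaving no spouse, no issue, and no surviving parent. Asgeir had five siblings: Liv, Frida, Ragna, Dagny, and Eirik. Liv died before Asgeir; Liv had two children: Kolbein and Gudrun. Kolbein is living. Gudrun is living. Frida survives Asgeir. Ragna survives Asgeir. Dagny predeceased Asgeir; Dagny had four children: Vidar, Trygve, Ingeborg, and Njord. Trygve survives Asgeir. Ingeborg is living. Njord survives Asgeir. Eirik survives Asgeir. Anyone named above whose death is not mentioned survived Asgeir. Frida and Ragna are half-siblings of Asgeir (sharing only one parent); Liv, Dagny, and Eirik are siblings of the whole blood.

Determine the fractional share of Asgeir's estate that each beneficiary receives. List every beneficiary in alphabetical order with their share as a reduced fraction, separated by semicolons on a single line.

No spouse, descendants, or parent survives, so the estate passes to Asgeir's siblings per stirpes.
Half-blood and whole-blood siblings take equally under the stated rule.
The estate is divided into 5 equal shares of 1/5 among Liv, Frida, Ragna, Dagny, Eirik.
Liv predeceased; the 1/5 allotted to Liv's branch passes to Liv's issue by representation.
The 1/5 is divided into 2 equal shares of 1/10 among Kolbein, Gudrun.
Kolbein is living and takes 1/10.
Gudrun is living and takes 1/10.
Frida is living and takes 1/5.
Ragna is living and takes 1/5.
Dagny predeceased; the 1/5 allotted to Dagny's branch passes to Dagny's issue by representation.
The 1/5 is divided into 4 equal shares of 1/20 among Vidar, Trygve, Ingeborg, Njord.
Vidar is living and takes 1/20.
Trygve is living and takes 1/20.
Ingeborg is living and takes 1/20.
Njord is living and takes 1/20.
Eirik is living and takes 1/5.

Eirik 1/5; Frida 1/5; Gudrun 1/10; Ingeborg 1/20; Kolbein 1/10; Njord 1/20; Ragna 1/5; Trygve 1/20; Vidar 1/20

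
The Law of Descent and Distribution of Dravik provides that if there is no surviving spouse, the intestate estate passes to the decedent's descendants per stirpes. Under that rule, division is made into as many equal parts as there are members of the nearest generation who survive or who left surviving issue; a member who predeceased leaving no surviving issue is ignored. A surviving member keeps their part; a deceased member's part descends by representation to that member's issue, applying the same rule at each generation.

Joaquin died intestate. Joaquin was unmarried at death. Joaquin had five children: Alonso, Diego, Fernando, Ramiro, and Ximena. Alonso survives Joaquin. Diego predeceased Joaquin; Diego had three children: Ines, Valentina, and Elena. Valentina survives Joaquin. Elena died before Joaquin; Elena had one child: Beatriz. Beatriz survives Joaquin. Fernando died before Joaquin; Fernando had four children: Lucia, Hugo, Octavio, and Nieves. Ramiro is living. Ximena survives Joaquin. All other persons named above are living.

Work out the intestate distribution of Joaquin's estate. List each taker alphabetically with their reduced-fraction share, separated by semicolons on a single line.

There is no surviving spouse, so the entire estate passes to Joaquin's descendants per stirpes.
The estate is divided into 5 equal shares of 1/5 among Alonso, Diego, Fernando, Ramiro, Ximena.
Alonso is living and takes 1/5.
Diego predeceased; the 1/5 allotted to Diego's branch passes to Diego's issue by representation.
The 1/5 is divided into 3 equal shares of 1/15 among Ines, Valentina, Elena.
Ines is living and takes 1/15.
Valentina is living and takes 1/15.
Elena predeceased; the 1/15 allotted to Elena's branch passes to Elena's issue by representation.
Beatriz is the sole taker at this level and receives the full 1/15.
Fernando predeceased; the 1/5 allotted to Fernando's branch passes to Fernando's issue by representation.
The 1/5 is divided into 4 equal shares of 1/20 among Lucia, Hugo, Octavio, Nieves.
Lucia is living and takes 1/20.
Hugo is living and takes 1/20.
Octavio is living and takes 1/20.
Nieves is living and takes 1/20.
Ramiro is living and takes 1/5.
Ximena is living and takes 1/5.

Alonso 1/5; Beatriz 1/15; Hugo 1/20; Ines 1/15; Lucia 1/20; Nieves 1/20; Octavio 1/20; Ramiro 1/5; Valentina 1/15; Ximena 1/5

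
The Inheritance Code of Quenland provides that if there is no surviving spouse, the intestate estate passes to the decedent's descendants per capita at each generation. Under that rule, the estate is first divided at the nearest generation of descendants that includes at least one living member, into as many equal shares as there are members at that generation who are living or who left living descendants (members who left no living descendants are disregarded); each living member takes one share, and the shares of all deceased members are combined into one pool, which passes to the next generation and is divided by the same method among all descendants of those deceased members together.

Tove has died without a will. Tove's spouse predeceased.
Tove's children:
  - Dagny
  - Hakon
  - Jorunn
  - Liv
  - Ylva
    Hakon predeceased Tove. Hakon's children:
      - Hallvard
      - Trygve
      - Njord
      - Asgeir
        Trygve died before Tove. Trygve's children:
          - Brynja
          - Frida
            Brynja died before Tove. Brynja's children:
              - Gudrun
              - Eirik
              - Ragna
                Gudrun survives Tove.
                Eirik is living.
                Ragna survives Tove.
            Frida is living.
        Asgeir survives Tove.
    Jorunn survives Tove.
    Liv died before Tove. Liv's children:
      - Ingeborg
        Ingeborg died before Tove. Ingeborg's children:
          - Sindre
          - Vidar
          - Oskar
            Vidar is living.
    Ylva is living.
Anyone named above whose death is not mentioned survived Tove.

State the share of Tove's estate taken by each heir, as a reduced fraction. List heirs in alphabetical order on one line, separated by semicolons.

There is no surviving spouse, so the entire estate passes to Tove's descendants per capita at each generation.
At generation 1 (Dagny, Hakon, Jorunn, Liv, Ylva) there are 5 shares of (1)/5 = 1/5 each.
Living: Dagny, Jorunn, and Ylva — each takes 1/5.
Deceased: Hakon and Liv. Their combined 2/5 is pooled and carried to generation 2.
At generation 2 (Hallvard, Trygve, Njord, Asgeir, Ingeborg) there are 5 shares of (2/5)/5 = 2/25 each.
Living: Hallvard, Njord, and Asgeir — each takes 2/25.
Deceased: Trygve and Ingeborg. Their combined 4/25 is pooled and carried to generation 3.
At generation 3 (Brynja, Frida, Sindre, Vidar, Oskar) there are 5 shares of (4/25)/5 = 4/125 each.
Living: Frida, Sindre, Vidar, and Oskar — each takes 4/125.
Deceased: Brynja. That 4/125 share is carried to generation 4.
At generation 4 (Gudrun, Eirik, Ragna) there are 3 shares of (4/125)/3 = 4/375 each.
Living: Gudrun, Eirik, and Ragna — each takes 4/375.

Asgeir 2/25; Dagny 1/5; Eirik 4/375; Frida 4/125; Gudrun 4/375; Hallvard 2/25; Jorunn 1/5; Njord 2/25; Oskar 4/125; Ragna 4/375; Sindre 4/125; Vidar 4/125; Ylva 1/5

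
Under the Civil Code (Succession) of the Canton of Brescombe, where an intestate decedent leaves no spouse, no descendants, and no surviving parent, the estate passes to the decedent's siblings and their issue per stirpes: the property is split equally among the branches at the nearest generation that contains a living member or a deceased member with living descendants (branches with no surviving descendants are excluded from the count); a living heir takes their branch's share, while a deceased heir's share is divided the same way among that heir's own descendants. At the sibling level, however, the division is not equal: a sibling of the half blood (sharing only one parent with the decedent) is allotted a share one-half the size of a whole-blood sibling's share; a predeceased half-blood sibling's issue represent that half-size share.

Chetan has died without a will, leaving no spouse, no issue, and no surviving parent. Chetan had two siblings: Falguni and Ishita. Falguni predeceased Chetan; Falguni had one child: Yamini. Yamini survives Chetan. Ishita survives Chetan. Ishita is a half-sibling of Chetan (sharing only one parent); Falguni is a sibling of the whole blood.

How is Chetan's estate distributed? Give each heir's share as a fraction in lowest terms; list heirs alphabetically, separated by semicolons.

No spouse, descendants, or parent survives, so the estate passes to Chetan's siblings per stirpes.
Half-blood siblings count for one-half the weight of whole-blood siblings at the initial division.
Dividing 1 in proportion to weights (total weight 3/2): Falguni (weight 1) → 2/3; Ishita (weight 1/2) → 1/3.
Falguni predeceased; the 2/3 allotted to Falguni's branch passes to Falguni's issue by representation.
Yamini is the sole taker at this level and receives the full 2/3.
Ishita is living and takes 1/3.

Ishita 1/3; Yamini 2/3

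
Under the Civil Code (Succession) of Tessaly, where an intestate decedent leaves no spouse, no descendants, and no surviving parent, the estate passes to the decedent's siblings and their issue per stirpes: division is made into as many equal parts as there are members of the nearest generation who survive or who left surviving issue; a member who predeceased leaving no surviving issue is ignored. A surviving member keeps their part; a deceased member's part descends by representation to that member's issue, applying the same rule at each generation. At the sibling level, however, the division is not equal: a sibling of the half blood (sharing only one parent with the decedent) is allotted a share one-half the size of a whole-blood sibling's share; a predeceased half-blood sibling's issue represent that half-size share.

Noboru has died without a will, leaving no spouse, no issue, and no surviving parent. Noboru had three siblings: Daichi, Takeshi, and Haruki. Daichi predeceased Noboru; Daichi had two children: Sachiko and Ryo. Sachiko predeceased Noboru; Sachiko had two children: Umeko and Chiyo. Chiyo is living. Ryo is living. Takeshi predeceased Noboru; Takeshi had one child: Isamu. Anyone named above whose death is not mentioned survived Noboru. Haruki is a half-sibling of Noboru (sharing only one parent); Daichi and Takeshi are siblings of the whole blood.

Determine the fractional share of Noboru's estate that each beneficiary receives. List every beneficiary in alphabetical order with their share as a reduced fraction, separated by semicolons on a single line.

No spouse, descendants, or parent survives, so the estate passes to Noboru's siblings per stirpes.
Half-blood siblings count for one-half the weight of whole-blood siblings at the initial division.
Dividing 1 in proportion to weights (total weight 5/2): Daichi (weight 1) → 2/5; Takeshi (weight 1) → 2/5; Haruki (weight 1/2) → 1/5.
Daichi predeceased; the 2/5 allotted to Daichi's branch passes to Daichi's issue by representation.
The 2/5 is divided into 2 equal shares of 1/5 among Sachiko, Ryo.
Sachiko predeceased; the 1/5 allotted to Sachiko's branch passes to Sachiko's issue by representation.
The 1/5 is divided into 2 equal shares of 1/10 among Umeko, Chiyo.
Umeko is living and takes 1/10.
Chiyo is living and takes 1/10.
Ryo is living and takes 1/5.
Takeshi predeceased; the 2/5 allotted to Takeshi's branch passes to Takeshi's issue by representation.
Isamu is the sole taker at this level and receives the full 2/5.
Haruki is living and takes 1/5.

Chiyo 1/10; Haruki 1/5; Isamu 2/5; Ryo 1/5; Umeko 1/10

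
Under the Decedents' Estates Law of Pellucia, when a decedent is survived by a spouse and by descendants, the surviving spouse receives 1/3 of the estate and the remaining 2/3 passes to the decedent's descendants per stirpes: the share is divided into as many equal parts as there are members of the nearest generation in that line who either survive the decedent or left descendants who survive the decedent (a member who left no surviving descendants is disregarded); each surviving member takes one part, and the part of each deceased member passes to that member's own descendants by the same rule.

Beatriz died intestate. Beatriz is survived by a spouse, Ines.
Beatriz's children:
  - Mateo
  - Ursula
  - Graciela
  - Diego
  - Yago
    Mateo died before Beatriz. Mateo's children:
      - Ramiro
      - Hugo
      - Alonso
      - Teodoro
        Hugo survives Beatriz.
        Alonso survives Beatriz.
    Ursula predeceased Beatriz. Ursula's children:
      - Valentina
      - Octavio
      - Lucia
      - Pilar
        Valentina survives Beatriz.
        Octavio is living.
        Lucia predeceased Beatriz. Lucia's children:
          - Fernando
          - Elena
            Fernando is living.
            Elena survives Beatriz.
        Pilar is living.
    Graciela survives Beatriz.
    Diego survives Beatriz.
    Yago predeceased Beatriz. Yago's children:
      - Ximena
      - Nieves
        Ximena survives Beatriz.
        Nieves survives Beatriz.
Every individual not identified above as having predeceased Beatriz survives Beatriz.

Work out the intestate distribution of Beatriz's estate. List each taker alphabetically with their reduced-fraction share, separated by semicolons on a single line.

Alonso 1/30; Diego 2/15; Elena 1/60; Fernando 1/60; Graciela 2/15; Hugo 1/30; Ines 1/3; Nieves 1/15; Octavio 1/30; Pilar 1/30; Ramiro 1/30; Teodoro 1/30; Valentina 1/30; Ximena 1/15

Ines, as surviving spouse, takes 1/3.
The remaining 2/3 passes to Beatriz's descendants per stirpes.
The 2/3 is divided into 5 equal shares of 2/15 among Mateo, Ursula, Graciela, Diego, Yago.
Mateo predeceased; the 2/15 allotted to Mateo's branch passes to Mateo's issue by representation.
The 2/15 is divided into 4 equal shares of 1/30 among Ramiro, Hugo, Alonso, Teodoro.
Ramiro is living and takes 1/30.
Hugo is living and takes 1/30.
Alonso is living and takes 1/30.
Teodoro is living and takes 1/30.
Ursula predeceased; the 2/15 allotted to Ursula's branch passes to Ursula's issue by representation.
The 2/15 is divided into 4 equal shares of 1/30 among Valentina, Octavio, Lucia, Pilar.
Valentina is living and takes 1/30.
Octavio is living and takes 1/30.
Lucia predeceased; the 1/30 allotted to Lucia's branch passes to Lucia's issue by representation.
The 1/30 is divided into 2 equal shares of 1/60 among Fernando, Elena.
Fernando is living and takes 1/60.
Elena is living and takes 1/60.
Pilar is living and takes 1/30.
Graciela is living and takes 2/15.
Diego is living and takes 2/15.
Yago predeceased; the 2/15 allotted to Yago's branch passes to Yago's issue by representation.
The 2/15 is divided into 2 equal shares of 1/15 among Ximena, Nieves.
Ximena is living and takes 1/15.
Nieves is living and takes 1/15.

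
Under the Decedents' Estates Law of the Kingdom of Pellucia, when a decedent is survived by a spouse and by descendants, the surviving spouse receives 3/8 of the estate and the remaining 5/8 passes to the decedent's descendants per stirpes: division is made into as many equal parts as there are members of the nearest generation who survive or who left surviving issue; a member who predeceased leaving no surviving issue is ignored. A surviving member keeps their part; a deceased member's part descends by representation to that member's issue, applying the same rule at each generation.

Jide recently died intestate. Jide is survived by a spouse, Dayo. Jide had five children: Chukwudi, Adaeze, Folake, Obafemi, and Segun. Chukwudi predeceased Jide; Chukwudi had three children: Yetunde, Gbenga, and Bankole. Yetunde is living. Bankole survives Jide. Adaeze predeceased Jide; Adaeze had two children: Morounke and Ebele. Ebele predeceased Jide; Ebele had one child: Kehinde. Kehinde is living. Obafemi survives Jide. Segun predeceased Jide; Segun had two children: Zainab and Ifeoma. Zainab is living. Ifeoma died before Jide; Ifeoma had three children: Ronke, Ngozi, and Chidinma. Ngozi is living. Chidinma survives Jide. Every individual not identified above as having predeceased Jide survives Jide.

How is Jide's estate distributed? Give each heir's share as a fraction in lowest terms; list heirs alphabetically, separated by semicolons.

Dayo, as surviving spouse, takes 3/8.
The remaining 5/8 passes to Jide's descendants per stirpes.
The 5/8 is divided into 5 equal shares of 1/8 among Chukwudi, Adaeze, Folake, Obafemi, Segun.
Chukwudi predeceased; the 1/8 allotted to Chukwudi's branch passes to Chukwudi's issue by representation.
The 1/8 is divided into 3 equal shares of 1/24 among Yetunde, Gbenga, Bankole.
Yetunde is living and takes 1/24.
Gbenga is living and takes 1/24.
Bankole is living and takes 1/24.
Adaeze predeceased; the 1/8 allotted to Adaeze's branch passes to Adaeze's issue by representation.
The 1/8 is divided into 2 equal shares of 1/16 among Morounke, Ebele.
Morounke is living and takes 1/16.
Ebele predeceased; the 1/16 allotted to Ebele's branch passes to Ebele's issue by representation.
Kehinde is the sole taker at this level and receives the full 1/16.
Folake is living and takes 1/8.
Obafemi is living and takes 1/8.
Segun predeceased; the 1/8 allotted to Segun's branch passes to Segun's issue by representation.
The 1/8 is divided into 2 equal shares of 1/16 among Zainab, Ifeoma.
Zainab is living and takes 1/16.
Ifeoma predeceased; the 1/16 allotted to Ifeoma's branch passes to Ifeoma's issue by representation.
The 1/16 is divided into 3 equal shares of 1/48 among Ronke, Ngozi, Chidinma.
Ronke is living and takes 1/48.
Ngozi is living and takes 1/48.
Chidinma is living and takes 1/48.

Bankole 1/24; Chidinma 1/48; Dayo 3/8; Folake 1/8; Gbenga 1/24; Kehinde 1/16; Morounke 1/16; Ngozi 1/48; Obafemi 1/8; Ronke 1/48; Yetunde 1/24; Zainab 1/16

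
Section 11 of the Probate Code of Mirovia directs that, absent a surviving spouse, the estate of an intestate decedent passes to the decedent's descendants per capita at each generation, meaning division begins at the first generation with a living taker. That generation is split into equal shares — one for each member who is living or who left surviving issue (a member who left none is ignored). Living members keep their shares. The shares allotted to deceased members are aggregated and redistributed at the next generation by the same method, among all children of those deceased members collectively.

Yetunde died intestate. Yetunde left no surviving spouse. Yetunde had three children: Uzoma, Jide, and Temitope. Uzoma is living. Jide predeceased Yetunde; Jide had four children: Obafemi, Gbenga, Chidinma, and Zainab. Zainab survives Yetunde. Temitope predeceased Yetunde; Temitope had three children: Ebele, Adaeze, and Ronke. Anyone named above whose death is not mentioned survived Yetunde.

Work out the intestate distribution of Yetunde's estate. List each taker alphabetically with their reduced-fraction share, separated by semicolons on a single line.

Adaeze 2/21; Chidinma 2/21; Ebele 2/21; Gbenga 2/21; Obafemi 2/21; Ronke 2/21; Uzoma 1/3; Zainab 2/21

There is no surviving spouse, so the entire estate passes to Yetunde's descendants per capita at each generation.
At generation 1 (Uzoma, Jide, Temitope) there are 3 shares of (1)/3 = 1/3 each.
Living: Uzoma — each takes 1/3.
Deceased: Jide and Temitope. Their combined 2/3 is pooled and carried to generation 2.
At generation 2 (Obafemi, Gbenga, Chidinma, Zainab, Ebele, Adaeze, Ronke) there are 7 shares of (2/3)/7 = 2/21 each.
Living: Obafemi, Gbenga, Chidinma, Zainab, Ebele, Adaeze, and Ronke — each takes 2/21.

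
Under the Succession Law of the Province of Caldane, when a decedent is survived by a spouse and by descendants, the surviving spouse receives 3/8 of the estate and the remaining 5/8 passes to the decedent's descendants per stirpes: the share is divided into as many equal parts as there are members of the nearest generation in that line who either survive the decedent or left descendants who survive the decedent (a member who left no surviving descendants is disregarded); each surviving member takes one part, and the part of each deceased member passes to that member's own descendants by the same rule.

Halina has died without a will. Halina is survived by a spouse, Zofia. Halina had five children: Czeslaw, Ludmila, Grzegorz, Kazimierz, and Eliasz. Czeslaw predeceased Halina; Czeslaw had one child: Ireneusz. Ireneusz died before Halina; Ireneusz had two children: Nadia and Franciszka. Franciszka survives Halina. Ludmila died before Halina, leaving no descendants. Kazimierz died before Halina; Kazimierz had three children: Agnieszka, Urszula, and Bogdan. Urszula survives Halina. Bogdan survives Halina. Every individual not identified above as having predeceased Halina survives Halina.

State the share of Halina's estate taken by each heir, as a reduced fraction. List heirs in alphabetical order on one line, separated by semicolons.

Agnieszka 5/96; Bogdan 5/96; Eliasz 5/32; Franciszka 5/64; Grzegorz 5/32; Nadia 5/64; Urszula 5/96; Zofia 3/8

Zofia, as surviving spouse, takes 3/8.
The remaining 5/8 passes to Halina's descendants per stirpes.
Ludmila left no surviving issue, so that branch lapses and is disregarded.
The 5/8 is divided into 4 equal shares of 5/32 among Czeslaw, Grzegorz, Kazimierz, Eliasz.
Czeslaw predeceased; the 5/32 allotted to Czeslaw's branch passes to Czeslaw's issue by representation.
Ireneusz's line is the sole branch at this level, so the full 5/32 passes to Ireneusz's issue by representation.
The 5/32 is divided into 2 equal shares of 5/64 among Nadia, Franciszka.
Nadia is living and takes 5/64.
Franciszka is living and takes 5/64.
Grzegorz is living and takes 5/32.
Kazimierz predeceased; the 5/32 allotted to Kazimierz's branch passes to Kazimierz's issue by representation.
The 5/32 is divided into 3 equal shares of 5/96 among Agnieszka, Urszula, Bogdan.
Agnieszka is living and takes 5/96.
Urszula is living and takes 5/96.
Bogdan is living and takes 5/96.
Eliasz is living and takes 5/32.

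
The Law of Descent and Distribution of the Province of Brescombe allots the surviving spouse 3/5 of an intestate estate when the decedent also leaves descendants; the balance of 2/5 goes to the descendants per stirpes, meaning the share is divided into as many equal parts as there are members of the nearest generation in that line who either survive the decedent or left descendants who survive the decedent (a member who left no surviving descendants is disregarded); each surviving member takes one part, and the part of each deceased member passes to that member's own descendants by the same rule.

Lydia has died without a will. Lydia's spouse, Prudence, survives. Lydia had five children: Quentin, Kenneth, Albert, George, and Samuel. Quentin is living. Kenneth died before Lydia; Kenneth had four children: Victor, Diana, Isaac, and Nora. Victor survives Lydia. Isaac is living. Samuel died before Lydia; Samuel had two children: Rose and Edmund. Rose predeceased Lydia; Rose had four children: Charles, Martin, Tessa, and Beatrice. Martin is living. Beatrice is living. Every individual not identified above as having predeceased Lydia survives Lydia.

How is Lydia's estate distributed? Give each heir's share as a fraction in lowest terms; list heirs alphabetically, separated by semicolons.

Prudence, as surviving spouse, takes 3/5.
The remaining 2/5 passes to Lydia's descendants per stirpes.
The 2/5 is divided into 5 equal shares of 2/25 among Quentin, Kenneth, Albert, George, Samuel.
Quentin is living and takes 2/25.
Kenneth predeceased; the 2/25 allotted to Kenneth's branch passes to Kenneth's issue by representation.
The 2/25 is divided into 4 equal shares of 1/50 among Victor, Diana, Isaac, Nora.
Victor is living and takes 1/50.
Diana is living and takes 1/50.
Isaac is living and takes 1/50.
Nora is living and takes 1/50.
Albert is living and takes 2/25.
George is living and takes 2/25.
Samuel predeceased; the 2/25 allotted to Samuel's branch passes to Samuel's issue by representation.
The 2/25 is divided into 2 equal shares of 1/25 among Rose, Edmund.
Rose predeceased; the 1/25 allotted to Rose's branch passes to Rose's issue by representation.
The 1/25 is divided into 4 equal shares of 1/100 among Charles, Martin, Tessa, Beatrice.
Charles is living and takes 1/100.
Martin is living and takes 1/100.
Tessa is living and takes 1/100.
Beatrice is living and takes 1/100.
Edmund is living and takes 1/25.

Albert 2/25; Beatrice 1/100; Charles 1/100; Diana 1/50; Edmund 1/25; George 2/25; Isaac 1/50; Martin 1/100; Nora 1/50; Prudence 3/5; Quentin 2/25; Tessa 1/100; Victor 1/50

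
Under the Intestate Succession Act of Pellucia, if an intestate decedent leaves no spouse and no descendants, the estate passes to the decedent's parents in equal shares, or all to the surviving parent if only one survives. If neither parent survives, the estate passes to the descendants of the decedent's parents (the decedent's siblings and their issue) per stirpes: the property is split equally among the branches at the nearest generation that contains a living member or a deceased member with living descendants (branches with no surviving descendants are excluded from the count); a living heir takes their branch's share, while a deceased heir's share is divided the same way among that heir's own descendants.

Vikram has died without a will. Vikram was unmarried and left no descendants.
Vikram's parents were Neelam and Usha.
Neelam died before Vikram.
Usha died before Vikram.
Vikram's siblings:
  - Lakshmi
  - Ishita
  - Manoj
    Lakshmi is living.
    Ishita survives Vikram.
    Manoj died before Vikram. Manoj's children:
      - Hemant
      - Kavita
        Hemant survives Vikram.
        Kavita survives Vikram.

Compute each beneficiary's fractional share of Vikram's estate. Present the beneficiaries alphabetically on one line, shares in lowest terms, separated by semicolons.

Neither parent survives and there are no descendants, so the estate passes to Vikram's siblings and their issue per stirpes.
The estate is divided into 3 equal shares of 1/3 among Lakshmi, Ishita, Manoj.
Lakshmi is living and takes 1/3.
Ishita is living and takes 1/3.
Manoj predeceased; the 1/3 allotted to Manoj's branch passes to Manoj's issue by representation.
The 1/3 is divided into 2 equal shares of 1/6 among Hemant, Kavita.
Hemant is living and takes 1/6.
Kavita is living and takes 1/6.

Hemant 1/6; Ishita 1/3; Kavita 1/6; Lakshmi 1/3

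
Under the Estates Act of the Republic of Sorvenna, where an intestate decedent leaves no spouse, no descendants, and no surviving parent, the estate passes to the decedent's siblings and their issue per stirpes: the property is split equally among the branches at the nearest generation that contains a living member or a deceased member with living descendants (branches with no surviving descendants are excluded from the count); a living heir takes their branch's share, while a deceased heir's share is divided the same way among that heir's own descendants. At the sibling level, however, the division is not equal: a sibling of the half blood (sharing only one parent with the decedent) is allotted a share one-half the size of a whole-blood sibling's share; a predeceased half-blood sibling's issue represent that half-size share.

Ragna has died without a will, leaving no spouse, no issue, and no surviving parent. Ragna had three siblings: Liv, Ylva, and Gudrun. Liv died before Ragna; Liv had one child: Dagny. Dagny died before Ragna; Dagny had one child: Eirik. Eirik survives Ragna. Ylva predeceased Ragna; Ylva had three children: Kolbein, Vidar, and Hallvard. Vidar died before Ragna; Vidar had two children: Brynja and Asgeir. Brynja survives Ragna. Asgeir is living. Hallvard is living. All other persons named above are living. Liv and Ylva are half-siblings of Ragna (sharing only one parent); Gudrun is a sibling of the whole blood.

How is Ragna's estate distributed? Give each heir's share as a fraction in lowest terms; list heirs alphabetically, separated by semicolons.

Asgeir 1/24; Brynja 1/24; Eirik 1/4; Gudrun 1/2; Hallvard 1/12; Kolbein 1/12

No spouse, descendants, or parent survives, so the estate passes to Ragna's siblings per stirpes.
Half-blood siblings count for one-half the weight of whole-blood siblings at the initial division.
Dividing 1 in proportion to weights (total weight 2): Liv (weight 1/2) → 1/4; Ylva (weight 1/2) → 1/4; Gudrun (weight 1) → 1/2.
Liv predeceased; the 1/4 allotted to Liv's branch passes to Liv's issue by representation.
Dagny's line is the sole branch at this level, so the full 1/4 passes to Dagny's issue by representation.
Eirik is the sole taker at this level and receives the full 1/4.
Ylva predeceased; the 1/4 allotted to Ylva's branch passes to Ylva's issue by representation.
The 1/4 is divided into 3 equal shares of 1/12 among Kolbein, Vidar, Hallvard.
Kolbein is living and takes 1/12.
Vidar predeceased; the 1/12 allotted to Vidar's branch passes to Vidar's issue by representation.
The 1/12 is divided into 2 equal shares of 1/24 among Brynja, Asgeir.
Brynja is living and takes 1/24.
Asgeir is living and takes 1/24.
Hallvard is living and takes 1/12.
Gudrun is living and takes 1/2.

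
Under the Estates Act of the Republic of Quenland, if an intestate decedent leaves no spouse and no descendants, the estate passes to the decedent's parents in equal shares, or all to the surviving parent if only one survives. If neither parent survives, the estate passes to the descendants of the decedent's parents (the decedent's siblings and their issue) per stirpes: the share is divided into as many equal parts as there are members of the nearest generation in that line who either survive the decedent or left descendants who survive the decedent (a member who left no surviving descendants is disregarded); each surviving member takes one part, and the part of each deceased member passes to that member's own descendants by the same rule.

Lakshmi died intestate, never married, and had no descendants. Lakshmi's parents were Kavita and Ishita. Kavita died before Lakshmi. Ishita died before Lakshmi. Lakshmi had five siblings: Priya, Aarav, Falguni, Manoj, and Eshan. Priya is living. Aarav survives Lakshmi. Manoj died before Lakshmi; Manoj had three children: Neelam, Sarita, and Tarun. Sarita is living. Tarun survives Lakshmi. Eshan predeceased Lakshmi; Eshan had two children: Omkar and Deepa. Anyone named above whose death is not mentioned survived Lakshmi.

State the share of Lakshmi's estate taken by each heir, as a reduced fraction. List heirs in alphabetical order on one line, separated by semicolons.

Aarav 1/5; Deepa 1/10; Falguni 1/5; Neelam 1/15; Omkar 1/10; Priya 1/5; Sarita 1/15; Tarun 1/15

Neither parent survives and there are no descendants, so the estate passes to Lakshmi's siblings and their issue per stirpes.
The estate is divided into 5 equal shares of 1/5 among Priya, Aarav, Falguni, Manoj, Eshan.
Priya is living and takes 1/5.
Aarav is living and takes 1/5.
Falguni is living and takes 1/5.
Manoj predeceased; the 1/5 allotted to Manoj's branch passes to Manoj's issue by representation.
The 1/5 is divided into 3 equal shares of 1/15 among Neelam, Sarita, Tarun.
Neelam is living and takes 1/15.
Sarita is living and takes 1/15.
Tarun is living and takes 1/15.
Eshan predeceased; the 1/5 allotted to Eshan's branch passes to Eshan's issue by representation.
The 1/5 is divided into 2 equal shares of 1/10 among Omkar, Deepa.
Omkar is living and takes 1/10.
Deepa is living and takes 1/10.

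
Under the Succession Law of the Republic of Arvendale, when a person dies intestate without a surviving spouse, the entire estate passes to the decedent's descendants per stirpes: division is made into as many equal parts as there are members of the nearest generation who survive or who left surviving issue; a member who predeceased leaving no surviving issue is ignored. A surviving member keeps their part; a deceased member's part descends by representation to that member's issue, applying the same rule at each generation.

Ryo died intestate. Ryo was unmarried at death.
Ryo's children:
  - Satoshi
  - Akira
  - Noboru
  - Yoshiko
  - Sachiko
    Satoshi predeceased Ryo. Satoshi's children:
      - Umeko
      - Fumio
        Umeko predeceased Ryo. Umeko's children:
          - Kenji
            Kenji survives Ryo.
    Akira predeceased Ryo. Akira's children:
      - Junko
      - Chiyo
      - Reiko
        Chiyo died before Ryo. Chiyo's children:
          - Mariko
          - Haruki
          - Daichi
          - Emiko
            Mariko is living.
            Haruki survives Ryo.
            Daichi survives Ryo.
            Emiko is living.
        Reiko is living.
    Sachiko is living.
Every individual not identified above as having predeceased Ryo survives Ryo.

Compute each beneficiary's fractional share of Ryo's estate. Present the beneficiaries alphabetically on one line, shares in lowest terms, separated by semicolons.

Daichi 1/60; Emiko 1/60; Fumio 1/10; Haruki 1/60; Junko 1/15; Kenji 1/10; Mariko 1/60; Noboru 1/5; Reiko 1/15; Sachiko 1/5; Yoshiko 1/5

There is no surviving spouse, so the entire estate passes to Ryo's descendants per stirpes.
The estate is divided into 5 equal shares of 1/5 among Satoshi, Akira, Noboru, Yoshiko, Sachiko.
Satoshi predeceased; the 1/5 allotted to Satoshi's branch passes to Satoshi's issue by representation.
The 1/5 is divided into 2 equal shares of 1/10 among Umeko, Fumio.
Umeko predeceased; the 1/10 allotted to Umeko's branch passes to Umeko's issue by representation.
Kenji is the sole taker at this level and receives the full 1/10.
Fumio is living and takes 1/10.
Akira predeceased; the 1/5 allotted to Akira's branch passes to Akira's issue by representation.
The 1/5 is divided into 3 equal shares of 1/15 among Junko, Chiyo, Reiko.
Junko is living and takes 1/15.
Chiyo predeceased; the 1/15 allotted to Chiyo's branch passes to Chiyo's issue by representation.
The 1/15 is divided into 4 equal shares of 1/60 among Mariko, Haruki, Daichi, Emiko.
Mariko is living and takes 1/60.
Haruki is living and takes 1/60.
Daichi is living and takes 1/60.
Emiko is living and takes 1/60.
Reiko is living and takes 1/15.
Noboru is living and takes 1/5.
Yoshiko is living and takes 1/5.
Sachiko is living and takes 1/5.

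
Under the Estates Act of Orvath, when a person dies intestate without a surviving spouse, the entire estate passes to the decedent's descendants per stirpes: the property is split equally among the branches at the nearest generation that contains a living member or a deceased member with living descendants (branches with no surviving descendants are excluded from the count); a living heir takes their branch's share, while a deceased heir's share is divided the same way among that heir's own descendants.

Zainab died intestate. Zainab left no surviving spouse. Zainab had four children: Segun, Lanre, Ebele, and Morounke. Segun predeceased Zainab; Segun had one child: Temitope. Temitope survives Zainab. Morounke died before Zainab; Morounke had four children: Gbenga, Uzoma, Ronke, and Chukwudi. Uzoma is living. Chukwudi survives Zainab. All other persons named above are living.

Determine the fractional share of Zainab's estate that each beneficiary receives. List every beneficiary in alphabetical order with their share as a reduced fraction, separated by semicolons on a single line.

Chukwudi 1/16; Ebele 1/4; Gbenga 1/16; Lanre 1/4; Ronke 1/16; Temitope 1/4; Uzoma 1/16

There is no surviving spouse, so the entire estate passes to Zainab's descendants per stirpes.
The estate is divided into 4 equal shares of 1/4 among Segun, Lanre, Ebele, Morounke.
Segun predeceased; the 1/4 allotted to Segun's branch passes to Segun's issue by representation.
Temitope is the sole taker at this level and receives the full 1/4.
Lanre is living and takes 1/4.
Ebele is living and takes 1/4.
Morounke predeceased; the 1/4 allotted to Morounke's branch passes to Morounke's issue by representation.
The 1/4 is divided into 4 equal shares of 1/16 among Gbenga, Uzoma, Ronke, Chukwudi.
Gbenga is living and takes 1/16.
Uzoma is living and takes 1/16.
Ronke is living and takes 1/16.
Chukwudi is living and takes 1/16.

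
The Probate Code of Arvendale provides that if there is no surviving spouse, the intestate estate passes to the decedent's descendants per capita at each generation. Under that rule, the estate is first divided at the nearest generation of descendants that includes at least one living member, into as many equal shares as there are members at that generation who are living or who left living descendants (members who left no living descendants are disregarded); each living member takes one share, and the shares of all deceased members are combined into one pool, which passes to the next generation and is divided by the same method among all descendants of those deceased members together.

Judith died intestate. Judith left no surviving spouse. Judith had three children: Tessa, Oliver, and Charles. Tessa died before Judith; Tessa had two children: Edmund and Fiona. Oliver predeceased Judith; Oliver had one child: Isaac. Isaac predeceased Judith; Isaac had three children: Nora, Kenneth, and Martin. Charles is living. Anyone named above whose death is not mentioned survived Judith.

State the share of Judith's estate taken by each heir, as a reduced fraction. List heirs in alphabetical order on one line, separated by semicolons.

Charles 1/3; Edmund 2/9; Fiona 2/9; Kenneth 2/27; Martin 2/27; Nora 2/27

There is no surviving spouse, so the entire estate passes to Judith's descendants per capita at each generation.
At generation 1 (Tessa, Oliver, Charles) there are 3 shares of (1)/3 = 1/3 each.
Living: Charles — each takes 1/3.
Deceased: Tessa and Oliver. Their combined 2/3 is pooled and carried to generation 2.
At generation 2 (Edmund, Fiona, Isaac) there are 3 shares of (2/3)/3 = 2/9 each.
Living: Edmund and Fiona — each takes 2/9.
Deceased: Isaac. That 2/9 share is carried to generation 3.
At generation 3 (Nora, Kenneth, Martin) there are 3 shares of (2/9)/3 = 2/27 each.
Living: Nora, Kenneth, and Martin — each takes 2/27.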